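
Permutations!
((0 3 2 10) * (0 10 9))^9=((10)(0 3 2 9))^9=(10)(0 3 2 9)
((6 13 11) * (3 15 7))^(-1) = ((3 15 7)(6 13 11))^(-1) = (3 7 15)(6 11 13)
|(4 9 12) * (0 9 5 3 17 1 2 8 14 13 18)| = 13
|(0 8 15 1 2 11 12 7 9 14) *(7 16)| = |(0 8 15 1 2 11 12 16 7 9 14)| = 11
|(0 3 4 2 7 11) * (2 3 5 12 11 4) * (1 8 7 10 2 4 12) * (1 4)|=18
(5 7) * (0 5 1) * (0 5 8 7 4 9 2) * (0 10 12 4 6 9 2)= (0 8 7 1 5 6 9)(2 10 12 4)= [8, 5, 10, 3, 2, 6, 9, 1, 7, 0, 12, 11, 4]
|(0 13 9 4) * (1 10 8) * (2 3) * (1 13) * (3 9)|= 9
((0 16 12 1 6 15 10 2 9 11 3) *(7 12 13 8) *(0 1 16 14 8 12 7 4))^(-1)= ((0 14 8 4)(1 6 15 10 2 9 11 3)(12 16 13))^(-1)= (0 4 8 14)(1 3 11 9 2 10 15 6)(12 13 16)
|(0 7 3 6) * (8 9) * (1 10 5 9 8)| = 4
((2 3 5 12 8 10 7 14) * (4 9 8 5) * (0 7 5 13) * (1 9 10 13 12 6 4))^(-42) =((0 7 14 2 3 1 9 8 13)(4 10 5 6))^(-42) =(0 2 9)(1 13 14)(3 8 7)(4 5)(6 10)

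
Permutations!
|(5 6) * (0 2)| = |(0 2)(5 6)| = 2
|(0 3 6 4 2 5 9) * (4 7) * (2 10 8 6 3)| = |(0 2 5 9)(4 10 8 6 7)| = 20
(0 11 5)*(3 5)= [11, 1, 2, 5, 4, 0, 6, 7, 8, 9, 10, 3]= (0 11 3 5)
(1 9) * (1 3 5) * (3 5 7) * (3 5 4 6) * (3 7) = (1 9 4 6 7 5) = [0, 9, 2, 3, 6, 1, 7, 5, 8, 4]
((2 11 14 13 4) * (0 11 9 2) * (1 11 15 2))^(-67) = ((0 15 2 9 1 11 14 13 4))^(-67) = (0 11 15 14 2 13 9 4 1)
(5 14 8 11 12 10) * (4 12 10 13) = [0, 1, 2, 3, 12, 14, 6, 7, 11, 9, 5, 10, 13, 4, 8] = (4 12 13)(5 14 8 11 10)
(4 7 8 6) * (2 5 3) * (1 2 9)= [0, 2, 5, 9, 7, 3, 4, 8, 6, 1]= (1 2 5 3 9)(4 7 8 6)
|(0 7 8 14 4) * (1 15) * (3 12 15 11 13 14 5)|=|(0 7 8 5 3 12 15 1 11 13 14 4)|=12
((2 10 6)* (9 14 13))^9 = (14)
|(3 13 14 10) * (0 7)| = 4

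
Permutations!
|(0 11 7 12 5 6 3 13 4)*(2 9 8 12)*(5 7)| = |(0 11 5 6 3 13 4)(2 9 8 12 7)| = 35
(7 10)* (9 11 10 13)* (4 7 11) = (4 7 13 9)(10 11) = [0, 1, 2, 3, 7, 5, 6, 13, 8, 4, 11, 10, 12, 9]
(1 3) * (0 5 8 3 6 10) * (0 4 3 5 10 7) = [10, 6, 2, 1, 3, 8, 7, 0, 5, 9, 4] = (0 10 4 3 1 6 7)(5 8)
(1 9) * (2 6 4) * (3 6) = [0, 9, 3, 6, 2, 5, 4, 7, 8, 1] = (1 9)(2 3 6 4)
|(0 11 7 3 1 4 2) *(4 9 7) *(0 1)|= 8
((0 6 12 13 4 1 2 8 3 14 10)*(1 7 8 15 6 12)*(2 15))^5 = (0 8 12 3 13 14 4 10 7)(1 6 15)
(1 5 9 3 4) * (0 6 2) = (0 6 2)(1 5 9 3 4) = [6, 5, 0, 4, 1, 9, 2, 7, 8, 3]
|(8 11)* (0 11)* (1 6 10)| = 3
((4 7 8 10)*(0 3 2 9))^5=(0 3 2 9)(4 7 8 10)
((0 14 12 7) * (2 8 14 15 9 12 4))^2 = (0 9 7 15 12)(2 14)(4 8)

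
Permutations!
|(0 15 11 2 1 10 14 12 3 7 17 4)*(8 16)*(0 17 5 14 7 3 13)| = 22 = |(0 15 11 2 1 10 7 5 14 12 13)(4 17)(8 16)|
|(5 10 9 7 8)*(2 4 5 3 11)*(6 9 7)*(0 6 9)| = 8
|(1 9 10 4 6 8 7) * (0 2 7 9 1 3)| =20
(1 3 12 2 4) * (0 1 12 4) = [1, 3, 0, 4, 12, 5, 6, 7, 8, 9, 10, 11, 2] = (0 1 3 4 12 2)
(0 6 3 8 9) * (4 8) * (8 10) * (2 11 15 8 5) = (0 6 3 4 10 5 2 11 15 8 9) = [6, 1, 11, 4, 10, 2, 3, 7, 9, 0, 5, 15, 12, 13, 14, 8]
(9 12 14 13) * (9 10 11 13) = [0, 1, 2, 3, 4, 5, 6, 7, 8, 12, 11, 13, 14, 10, 9] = (9 12 14)(10 11 13)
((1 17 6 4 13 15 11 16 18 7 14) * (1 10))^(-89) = (1 16 6 7 13 10 11 17 18 4 14 15)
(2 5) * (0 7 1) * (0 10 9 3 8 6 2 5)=(0 7 1 10 9 3 8 6 2)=[7, 10, 0, 8, 4, 5, 2, 1, 6, 3, 9]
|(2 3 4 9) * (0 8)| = 4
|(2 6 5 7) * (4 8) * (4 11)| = 12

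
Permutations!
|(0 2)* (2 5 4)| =4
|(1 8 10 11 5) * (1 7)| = |(1 8 10 11 5 7)| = 6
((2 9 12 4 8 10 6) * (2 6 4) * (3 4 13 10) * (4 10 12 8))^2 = (2 8 10 12 9 3 13)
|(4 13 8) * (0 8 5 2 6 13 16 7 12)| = |(0 8 4 16 7 12)(2 6 13 5)| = 12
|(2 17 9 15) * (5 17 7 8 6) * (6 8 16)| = 8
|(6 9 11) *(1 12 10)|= 3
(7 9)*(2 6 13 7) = (2 6 13 7 9) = [0, 1, 6, 3, 4, 5, 13, 9, 8, 2, 10, 11, 12, 7]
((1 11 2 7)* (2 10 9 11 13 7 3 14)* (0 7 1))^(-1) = ((0 7)(1 13)(2 3 14)(9 11 10))^(-1) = (0 7)(1 13)(2 14 3)(9 10 11)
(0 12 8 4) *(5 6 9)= (0 12 8 4)(5 6 9)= [12, 1, 2, 3, 0, 6, 9, 7, 4, 5, 10, 11, 8]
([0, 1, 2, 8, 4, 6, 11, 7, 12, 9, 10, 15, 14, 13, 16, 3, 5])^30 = [0, 1, 2, 14, 4, 15, 3, 7, 16, 9, 10, 8, 5, 13, 6, 12, 11]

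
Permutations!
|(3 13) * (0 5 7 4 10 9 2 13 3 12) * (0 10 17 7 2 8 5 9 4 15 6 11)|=14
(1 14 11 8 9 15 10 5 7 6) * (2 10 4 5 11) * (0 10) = (0 10 11 8 9 15 4 5 7 6 1 14 2) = [10, 14, 0, 3, 5, 7, 1, 6, 9, 15, 11, 8, 12, 13, 2, 4]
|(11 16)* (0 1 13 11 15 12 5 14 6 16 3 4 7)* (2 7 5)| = 14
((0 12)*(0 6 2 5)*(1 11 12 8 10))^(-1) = ((0 8 10 1 11 12 6 2 5))^(-1) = (0 5 2 6 12 11 1 10 8)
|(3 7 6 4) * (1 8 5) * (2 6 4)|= 6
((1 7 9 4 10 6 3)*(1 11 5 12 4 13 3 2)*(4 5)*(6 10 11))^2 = ((1 7 9 13 3 6 2)(4 11)(5 12))^2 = (1 9 3 2 7 13 6)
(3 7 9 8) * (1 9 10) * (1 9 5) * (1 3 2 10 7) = (1 5 3)(2 10 9 8) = [0, 5, 10, 1, 4, 3, 6, 7, 2, 8, 9]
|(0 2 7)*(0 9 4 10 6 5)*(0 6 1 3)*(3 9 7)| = |(0 2 3)(1 9 4 10)(5 6)| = 12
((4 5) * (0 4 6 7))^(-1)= (0 7 6 5 4)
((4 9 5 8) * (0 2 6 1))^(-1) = (0 1 6 2)(4 8 5 9)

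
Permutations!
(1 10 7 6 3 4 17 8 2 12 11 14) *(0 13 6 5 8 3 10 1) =[13, 1, 12, 4, 17, 8, 10, 5, 2, 9, 7, 14, 11, 6, 0, 15, 16, 3] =(0 13 6 10 7 5 8 2 12 11 14)(3 4 17)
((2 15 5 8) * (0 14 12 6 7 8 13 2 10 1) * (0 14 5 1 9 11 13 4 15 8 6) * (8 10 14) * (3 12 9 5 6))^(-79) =(0 6 7 3 12)(1 4 10 13 9 8 15 5 2 11 14)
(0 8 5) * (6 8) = [6, 1, 2, 3, 4, 0, 8, 7, 5] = (0 6 8 5)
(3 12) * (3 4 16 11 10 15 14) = [0, 1, 2, 12, 16, 5, 6, 7, 8, 9, 15, 10, 4, 13, 3, 14, 11] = (3 12 4 16 11 10 15 14)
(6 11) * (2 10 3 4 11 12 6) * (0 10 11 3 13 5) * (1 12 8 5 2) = (0 10 13 2 11 1 12 6 8 5)(3 4) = [10, 12, 11, 4, 3, 0, 8, 7, 5, 9, 13, 1, 6, 2]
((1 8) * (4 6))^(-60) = (8)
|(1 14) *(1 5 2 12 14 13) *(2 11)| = 10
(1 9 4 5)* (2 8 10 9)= (1 2 8 10 9 4 5)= [0, 2, 8, 3, 5, 1, 6, 7, 10, 4, 9]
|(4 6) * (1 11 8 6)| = |(1 11 8 6 4)| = 5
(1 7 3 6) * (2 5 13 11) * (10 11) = (1 7 3 6)(2 5 13 10 11) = [0, 7, 5, 6, 4, 13, 1, 3, 8, 9, 11, 2, 12, 10]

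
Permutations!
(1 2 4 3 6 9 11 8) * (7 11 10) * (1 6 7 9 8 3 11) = (1 2 4 11 3 7)(6 8)(9 10) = [0, 2, 4, 7, 11, 5, 8, 1, 6, 10, 9, 3]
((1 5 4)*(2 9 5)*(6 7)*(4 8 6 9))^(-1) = (1 4 2)(5 9 7 6 8)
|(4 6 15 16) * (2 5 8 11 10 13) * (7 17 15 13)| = 12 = |(2 5 8 11 10 7 17 15 16 4 6 13)|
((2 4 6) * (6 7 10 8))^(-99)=(2 10)(4 8)(6 7)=((2 4 7 10 8 6))^(-99)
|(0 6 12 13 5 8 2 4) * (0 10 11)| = 10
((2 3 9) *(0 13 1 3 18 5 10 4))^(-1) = (0 4 10 5 18 2 9 3 1 13)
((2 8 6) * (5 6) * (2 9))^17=(2 5 9 8 6)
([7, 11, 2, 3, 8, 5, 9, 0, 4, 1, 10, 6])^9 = (0 7)(1 11 6 9)(4 8)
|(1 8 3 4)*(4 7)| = 5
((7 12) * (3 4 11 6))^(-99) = (3 4 11 6)(7 12)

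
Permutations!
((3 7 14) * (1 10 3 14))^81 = (14)(1 10 3 7)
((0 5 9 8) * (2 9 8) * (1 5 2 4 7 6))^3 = (0 4 1)(2 7 5)(6 8 9)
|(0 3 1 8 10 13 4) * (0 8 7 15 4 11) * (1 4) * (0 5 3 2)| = |(0 2)(1 7 15)(3 4 8 10 13 11 5)| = 42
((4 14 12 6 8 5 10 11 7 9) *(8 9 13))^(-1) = (4 9 6 12 14)(5 8 13 7 11 10)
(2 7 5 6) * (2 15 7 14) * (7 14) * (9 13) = (2 7 5 6 15 14)(9 13) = [0, 1, 7, 3, 4, 6, 15, 5, 8, 13, 10, 11, 12, 9, 2, 14]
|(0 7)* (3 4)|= 2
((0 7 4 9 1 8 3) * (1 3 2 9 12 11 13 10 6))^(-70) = ((0 7 4 12 11 13 10 6 1 8 2 9 3))^(-70) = (0 1 12 9 10 7 8 11 3 6 4 2 13)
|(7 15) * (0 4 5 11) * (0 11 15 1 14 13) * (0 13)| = |(0 4 5 15 7 1 14)| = 7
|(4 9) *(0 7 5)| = |(0 7 5)(4 9)| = 6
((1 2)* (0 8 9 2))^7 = ((0 8 9 2 1))^7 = (0 9 1 8 2)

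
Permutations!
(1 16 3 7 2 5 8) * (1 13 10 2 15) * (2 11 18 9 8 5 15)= (1 16 3 7 2 15)(8 13 10 11 18 9)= [0, 16, 15, 7, 4, 5, 6, 2, 13, 8, 11, 18, 12, 10, 14, 1, 3, 17, 9]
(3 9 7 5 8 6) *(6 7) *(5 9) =(3 5 8 7 9 6) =[0, 1, 2, 5, 4, 8, 3, 9, 7, 6]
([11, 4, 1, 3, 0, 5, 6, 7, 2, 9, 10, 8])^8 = [8, 0, 4, 3, 11, 5, 6, 7, 1, 9, 10, 2]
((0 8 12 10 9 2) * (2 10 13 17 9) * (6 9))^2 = (0 12 17 9 2 8 13 6 10) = ((0 8 12 13 17 6 9 10 2))^2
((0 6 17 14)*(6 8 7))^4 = ((0 8 7 6 17 14))^4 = (0 17 7)(6 8 14)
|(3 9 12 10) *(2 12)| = |(2 12 10 3 9)| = 5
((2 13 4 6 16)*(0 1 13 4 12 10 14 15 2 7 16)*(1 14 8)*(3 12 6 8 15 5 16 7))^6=(0 10 13 3 8 5 2)(1 16 4 14 15 6 12)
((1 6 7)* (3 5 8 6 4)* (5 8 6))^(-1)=((1 4 3 8 5 6 7))^(-1)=(1 7 6 5 8 3 4)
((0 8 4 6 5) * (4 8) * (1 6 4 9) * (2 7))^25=((0 9 1 6 5)(2 7))^25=(9)(2 7)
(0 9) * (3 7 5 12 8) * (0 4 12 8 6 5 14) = (0 9 4 12 6 5 8 3 7 14) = [9, 1, 2, 7, 12, 8, 5, 14, 3, 4, 10, 11, 6, 13, 0]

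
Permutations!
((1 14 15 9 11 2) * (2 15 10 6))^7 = (1 10 2 14 6)(9 11 15) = ((1 14 10 6 2)(9 11 15))^7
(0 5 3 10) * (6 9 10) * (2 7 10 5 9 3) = [9, 1, 7, 6, 4, 2, 3, 10, 8, 5, 0] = (0 9 5 2 7 10)(3 6)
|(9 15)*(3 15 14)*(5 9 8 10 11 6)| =9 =|(3 15 8 10 11 6 5 9 14)|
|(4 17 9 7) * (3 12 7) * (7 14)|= |(3 12 14 7 4 17 9)|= 7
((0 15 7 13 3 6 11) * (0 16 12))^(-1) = (0 12 16 11 6 3 13 7 15)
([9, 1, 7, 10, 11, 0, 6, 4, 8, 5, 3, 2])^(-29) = (0 9 5)(2 11 4 7)(3 10)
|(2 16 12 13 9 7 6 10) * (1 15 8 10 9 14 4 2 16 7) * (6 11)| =14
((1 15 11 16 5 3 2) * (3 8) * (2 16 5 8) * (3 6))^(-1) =((1 15 11 5 2)(3 16 8 6))^(-1) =(1 2 5 11 15)(3 6 8 16)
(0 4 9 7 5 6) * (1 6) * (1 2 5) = (0 4 9 7 1 6)(2 5) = [4, 6, 5, 3, 9, 2, 0, 1, 8, 7]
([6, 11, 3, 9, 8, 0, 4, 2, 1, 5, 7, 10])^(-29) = [7, 5, 8, 1, 3, 10, 2, 4, 9, 11, 6, 0]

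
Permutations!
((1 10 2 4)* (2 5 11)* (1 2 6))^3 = ((1 10 5 11 6)(2 4))^3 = (1 11 10 6 5)(2 4)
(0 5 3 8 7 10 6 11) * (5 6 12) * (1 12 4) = [6, 12, 2, 8, 1, 3, 11, 10, 7, 9, 4, 0, 5] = (0 6 11)(1 12 5 3 8 7 10 4)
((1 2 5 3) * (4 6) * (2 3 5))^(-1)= (1 3)(4 6)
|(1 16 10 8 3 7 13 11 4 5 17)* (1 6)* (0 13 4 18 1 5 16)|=30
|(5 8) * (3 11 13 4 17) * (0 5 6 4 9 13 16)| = |(0 5 8 6 4 17 3 11 16)(9 13)| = 18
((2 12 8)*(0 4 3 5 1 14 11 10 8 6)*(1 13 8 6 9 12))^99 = (0 5 2 11)(1 10 4 13)(3 8 14 6)(9 12)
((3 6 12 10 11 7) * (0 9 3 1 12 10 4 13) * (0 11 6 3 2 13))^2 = ((0 9 2 13 11 7 1 12 4)(6 10))^2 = (0 2 11 1 4 9 13 7 12)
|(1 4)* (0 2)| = |(0 2)(1 4)| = 2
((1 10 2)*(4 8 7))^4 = (1 10 2)(4 8 7)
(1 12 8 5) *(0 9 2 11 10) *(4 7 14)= (0 9 2 11 10)(1 12 8 5)(4 7 14)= [9, 12, 11, 3, 7, 1, 6, 14, 5, 2, 0, 10, 8, 13, 4]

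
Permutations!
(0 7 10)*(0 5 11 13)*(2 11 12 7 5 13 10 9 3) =(0 5 12 7 9 3 2 11 10 13) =[5, 1, 11, 2, 4, 12, 6, 9, 8, 3, 13, 10, 7, 0]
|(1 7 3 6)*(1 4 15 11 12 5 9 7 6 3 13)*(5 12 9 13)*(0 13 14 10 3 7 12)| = 45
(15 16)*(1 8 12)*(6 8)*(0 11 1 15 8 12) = [11, 6, 2, 3, 4, 5, 12, 7, 0, 9, 10, 1, 15, 13, 14, 16, 8] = (0 11 1 6 12 15 16 8)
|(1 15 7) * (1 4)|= 4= |(1 15 7 4)|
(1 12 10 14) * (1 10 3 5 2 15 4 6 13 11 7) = [0, 12, 15, 5, 6, 2, 13, 1, 8, 9, 14, 7, 3, 11, 10, 4] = (1 12 3 5 2 15 4 6 13 11 7)(10 14)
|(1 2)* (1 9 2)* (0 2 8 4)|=|(0 2 9 8 4)|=5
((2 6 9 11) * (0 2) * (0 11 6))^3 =((11)(0 2)(6 9))^3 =(11)(0 2)(6 9)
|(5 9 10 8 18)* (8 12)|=6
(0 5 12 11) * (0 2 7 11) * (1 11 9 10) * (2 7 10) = (0 5 12)(1 11 7 9 2 10) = [5, 11, 10, 3, 4, 12, 6, 9, 8, 2, 1, 7, 0]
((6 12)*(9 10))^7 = (6 12)(9 10)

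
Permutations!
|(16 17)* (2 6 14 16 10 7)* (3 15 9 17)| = 10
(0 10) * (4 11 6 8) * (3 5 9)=(0 10)(3 5 9)(4 11 6 8)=[10, 1, 2, 5, 11, 9, 8, 7, 4, 3, 0, 6]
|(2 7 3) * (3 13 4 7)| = 6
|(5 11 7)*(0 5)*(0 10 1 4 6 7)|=15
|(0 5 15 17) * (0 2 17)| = 6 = |(0 5 15)(2 17)|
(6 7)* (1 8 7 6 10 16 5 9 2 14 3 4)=(1 8 7 10 16 5 9 2 14 3 4)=[0, 8, 14, 4, 1, 9, 6, 10, 7, 2, 16, 11, 12, 13, 3, 15, 5]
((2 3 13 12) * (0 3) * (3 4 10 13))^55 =((0 4 10 13 12 2))^55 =(0 4 10 13 12 2)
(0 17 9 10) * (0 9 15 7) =(0 17 15 7)(9 10) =[17, 1, 2, 3, 4, 5, 6, 0, 8, 10, 9, 11, 12, 13, 14, 7, 16, 15]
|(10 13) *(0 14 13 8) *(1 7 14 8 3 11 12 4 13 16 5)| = |(0 8)(1 7 14 16 5)(3 11 12 4 13 10)| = 30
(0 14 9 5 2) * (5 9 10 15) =(0 14 10 15 5 2) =[14, 1, 0, 3, 4, 2, 6, 7, 8, 9, 15, 11, 12, 13, 10, 5]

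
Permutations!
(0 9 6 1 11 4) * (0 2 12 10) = [9, 11, 12, 3, 2, 5, 1, 7, 8, 6, 0, 4, 10] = (0 9 6 1 11 4 2 12 10)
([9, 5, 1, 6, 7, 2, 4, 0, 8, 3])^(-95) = [9, 5, 1, 6, 7, 2, 4, 0, 8, 3]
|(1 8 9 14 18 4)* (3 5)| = |(1 8 9 14 18 4)(3 5)| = 6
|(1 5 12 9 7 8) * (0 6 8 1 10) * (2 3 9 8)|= 11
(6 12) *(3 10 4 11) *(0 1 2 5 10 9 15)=[1, 2, 5, 9, 11, 10, 12, 7, 8, 15, 4, 3, 6, 13, 14, 0]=(0 1 2 5 10 4 11 3 9 15)(6 12)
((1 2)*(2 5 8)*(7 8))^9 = ((1 5 7 8 2))^9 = (1 2 8 7 5)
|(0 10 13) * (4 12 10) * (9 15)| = 10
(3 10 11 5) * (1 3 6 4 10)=(1 3)(4 10 11 5 6)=[0, 3, 2, 1, 10, 6, 4, 7, 8, 9, 11, 5]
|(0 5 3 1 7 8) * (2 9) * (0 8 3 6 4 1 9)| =9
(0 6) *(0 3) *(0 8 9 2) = (0 6 3 8 9 2) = [6, 1, 0, 8, 4, 5, 3, 7, 9, 2]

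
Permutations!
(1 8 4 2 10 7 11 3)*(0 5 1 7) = [5, 8, 10, 7, 2, 1, 6, 11, 4, 9, 0, 3] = (0 5 1 8 4 2 10)(3 7 11)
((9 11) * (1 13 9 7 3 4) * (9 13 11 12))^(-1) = (13)(1 4 3 7 11)(9 12)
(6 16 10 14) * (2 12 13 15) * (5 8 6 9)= (2 12 13 15)(5 8 6 16 10 14 9)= [0, 1, 12, 3, 4, 8, 16, 7, 6, 5, 14, 11, 13, 15, 9, 2, 10]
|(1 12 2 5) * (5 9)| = 5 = |(1 12 2 9 5)|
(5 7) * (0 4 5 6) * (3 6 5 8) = (0 4 8 3 6)(5 7) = [4, 1, 2, 6, 8, 7, 0, 5, 3]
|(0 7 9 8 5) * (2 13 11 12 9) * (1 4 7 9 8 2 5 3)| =|(0 9 2 13 11 12 8 3 1 4 7 5)| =12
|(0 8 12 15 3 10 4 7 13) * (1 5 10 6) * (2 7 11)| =|(0 8 12 15 3 6 1 5 10 4 11 2 7 13)| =14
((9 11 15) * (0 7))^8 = (9 15 11) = ((0 7)(9 11 15))^8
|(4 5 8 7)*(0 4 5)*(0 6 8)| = |(0 4 6 8 7 5)| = 6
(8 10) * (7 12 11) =(7 12 11)(8 10) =[0, 1, 2, 3, 4, 5, 6, 12, 10, 9, 8, 7, 11]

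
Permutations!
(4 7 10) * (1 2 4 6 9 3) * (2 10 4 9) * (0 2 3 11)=(0 2 9 11)(1 10 6 3)(4 7)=[2, 10, 9, 1, 7, 5, 3, 4, 8, 11, 6, 0]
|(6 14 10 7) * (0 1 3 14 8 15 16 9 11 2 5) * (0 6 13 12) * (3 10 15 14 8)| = |(0 1 10 7 13 12)(2 5 6 3 8 14 15 16 9 11)| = 30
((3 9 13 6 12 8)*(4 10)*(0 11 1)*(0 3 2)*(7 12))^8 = (0 12 13 1 2 7 9 11 8 6 3)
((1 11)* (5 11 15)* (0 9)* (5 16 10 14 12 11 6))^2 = (1 16 14 11 15 10 12)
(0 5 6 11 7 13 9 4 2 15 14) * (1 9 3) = (0 5 6 11 7 13 3 1 9 4 2 15 14) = [5, 9, 15, 1, 2, 6, 11, 13, 8, 4, 10, 7, 12, 3, 0, 14]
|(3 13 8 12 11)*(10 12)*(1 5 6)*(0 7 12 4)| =|(0 7 12 11 3 13 8 10 4)(1 5 6)| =9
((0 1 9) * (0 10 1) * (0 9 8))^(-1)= (0 8 1 10 9)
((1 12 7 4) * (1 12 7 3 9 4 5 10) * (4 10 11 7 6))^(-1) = ((1 6 4 12 3 9 10)(5 11 7))^(-1) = (1 10 9 3 12 4 6)(5 7 11)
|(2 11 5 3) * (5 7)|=5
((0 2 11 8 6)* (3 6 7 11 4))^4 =(0 6 3 4 2)(7 11 8)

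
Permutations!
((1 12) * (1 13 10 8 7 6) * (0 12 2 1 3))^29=((0 12 13 10 8 7 6 3)(1 2))^29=(0 7 13 3 8 12 6 10)(1 2)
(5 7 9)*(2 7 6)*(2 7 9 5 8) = (2 9 8)(5 6 7) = [0, 1, 9, 3, 4, 6, 7, 5, 2, 8]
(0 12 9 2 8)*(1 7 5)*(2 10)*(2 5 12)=[2, 7, 8, 3, 4, 1, 6, 12, 0, 10, 5, 11, 9]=(0 2 8)(1 7 12 9 10 5)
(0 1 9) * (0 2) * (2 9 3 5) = [1, 3, 0, 5, 4, 2, 6, 7, 8, 9] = (9)(0 1 3 5 2)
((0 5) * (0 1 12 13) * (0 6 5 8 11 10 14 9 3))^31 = ((0 8 11 10 14 9 3)(1 12 13 6 5))^31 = (0 10 3 11 9 8 14)(1 12 13 6 5)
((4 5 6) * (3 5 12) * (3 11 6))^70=((3 5)(4 12 11 6))^70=(4 11)(6 12)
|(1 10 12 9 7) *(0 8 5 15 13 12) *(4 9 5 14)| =|(0 8 14 4 9 7 1 10)(5 15 13 12)| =8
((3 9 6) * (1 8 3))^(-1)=((1 8 3 9 6))^(-1)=(1 6 9 3 8)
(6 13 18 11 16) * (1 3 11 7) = [0, 3, 2, 11, 4, 5, 13, 1, 8, 9, 10, 16, 12, 18, 14, 15, 6, 17, 7] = (1 3 11 16 6 13 18 7)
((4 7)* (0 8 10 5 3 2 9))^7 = (10)(4 7) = ((0 8 10 5 3 2 9)(4 7))^7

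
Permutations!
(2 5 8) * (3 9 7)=(2 5 8)(3 9 7)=[0, 1, 5, 9, 4, 8, 6, 3, 2, 7]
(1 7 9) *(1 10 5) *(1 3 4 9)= [0, 7, 2, 4, 9, 3, 6, 1, 8, 10, 5]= (1 7)(3 4 9 10 5)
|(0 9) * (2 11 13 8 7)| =|(0 9)(2 11 13 8 7)| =10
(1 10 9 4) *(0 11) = (0 11)(1 10 9 4) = [11, 10, 2, 3, 1, 5, 6, 7, 8, 4, 9, 0]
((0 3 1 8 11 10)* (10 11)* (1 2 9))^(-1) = ((11)(0 3 2 9 1 8 10))^(-1) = (11)(0 10 8 1 9 2 3)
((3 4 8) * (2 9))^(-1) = (2 9)(3 8 4)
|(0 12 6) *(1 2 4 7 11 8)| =6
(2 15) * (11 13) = [0, 1, 15, 3, 4, 5, 6, 7, 8, 9, 10, 13, 12, 11, 14, 2] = (2 15)(11 13)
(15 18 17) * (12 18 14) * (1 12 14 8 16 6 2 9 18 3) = (1 12 3)(2 9 18 17 15 8 16 6) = [0, 12, 9, 1, 4, 5, 2, 7, 16, 18, 10, 11, 3, 13, 14, 8, 6, 15, 17]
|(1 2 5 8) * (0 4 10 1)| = |(0 4 10 1 2 5 8)| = 7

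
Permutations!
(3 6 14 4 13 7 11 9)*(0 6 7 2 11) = [6, 1, 11, 7, 13, 5, 14, 0, 8, 3, 10, 9, 12, 2, 4] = (0 6 14 4 13 2 11 9 3 7)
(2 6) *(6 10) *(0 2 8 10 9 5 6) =[2, 1, 9, 3, 4, 6, 8, 7, 10, 5, 0] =(0 2 9 5 6 8 10)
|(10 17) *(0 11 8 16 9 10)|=|(0 11 8 16 9 10 17)|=7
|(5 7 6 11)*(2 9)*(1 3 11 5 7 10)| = 14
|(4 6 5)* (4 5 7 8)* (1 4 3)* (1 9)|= 7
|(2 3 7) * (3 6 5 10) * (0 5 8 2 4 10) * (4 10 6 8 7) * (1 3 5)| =8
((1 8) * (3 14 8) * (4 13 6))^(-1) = (1 8 14 3)(4 6 13) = ((1 3 14 8)(4 13 6))^(-1)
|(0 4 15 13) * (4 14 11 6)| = |(0 14 11 6 4 15 13)| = 7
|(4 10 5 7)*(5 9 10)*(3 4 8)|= 10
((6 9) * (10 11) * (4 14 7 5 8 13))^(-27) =((4 14 7 5 8 13)(6 9)(10 11))^(-27) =(4 5)(6 9)(7 13)(8 14)(10 11)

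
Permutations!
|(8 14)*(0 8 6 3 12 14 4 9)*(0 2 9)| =12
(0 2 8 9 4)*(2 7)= (0 7 2 8 9 4)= [7, 1, 8, 3, 0, 5, 6, 2, 9, 4]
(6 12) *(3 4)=(3 4)(6 12)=[0, 1, 2, 4, 3, 5, 12, 7, 8, 9, 10, 11, 6]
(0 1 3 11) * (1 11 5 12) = (0 11)(1 3 5 12) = [11, 3, 2, 5, 4, 12, 6, 7, 8, 9, 10, 0, 1]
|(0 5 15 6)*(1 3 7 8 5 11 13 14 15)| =|(0 11 13 14 15 6)(1 3 7 8 5)| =30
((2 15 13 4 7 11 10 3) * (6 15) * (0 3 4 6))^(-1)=((0 3 2)(4 7 11 10)(6 15 13))^(-1)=(0 2 3)(4 10 11 7)(6 13 15)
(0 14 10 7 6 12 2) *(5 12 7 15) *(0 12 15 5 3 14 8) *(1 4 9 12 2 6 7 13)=(0 8)(1 4 9 12 6 13)(3 14 10 5 15)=[8, 4, 2, 14, 9, 15, 13, 7, 0, 12, 5, 11, 6, 1, 10, 3]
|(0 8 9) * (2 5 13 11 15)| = |(0 8 9)(2 5 13 11 15)| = 15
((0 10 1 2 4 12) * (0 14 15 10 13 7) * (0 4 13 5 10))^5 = (0 13 15 2 14 1 12 10 4 5 7)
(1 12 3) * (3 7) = (1 12 7 3) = [0, 12, 2, 1, 4, 5, 6, 3, 8, 9, 10, 11, 7]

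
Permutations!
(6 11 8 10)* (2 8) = (2 8 10 6 11) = [0, 1, 8, 3, 4, 5, 11, 7, 10, 9, 6, 2]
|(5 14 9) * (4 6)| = |(4 6)(5 14 9)| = 6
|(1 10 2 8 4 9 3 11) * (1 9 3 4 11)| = 8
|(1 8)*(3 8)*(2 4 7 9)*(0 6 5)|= 12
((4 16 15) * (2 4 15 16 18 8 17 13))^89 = (2 13 17 8 18 4)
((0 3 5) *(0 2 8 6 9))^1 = ((0 3 5 2 8 6 9))^1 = (0 3 5 2 8 6 9)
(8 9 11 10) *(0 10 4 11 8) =[10, 1, 2, 3, 11, 5, 6, 7, 9, 8, 0, 4] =(0 10)(4 11)(8 9)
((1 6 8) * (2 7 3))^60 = ((1 6 8)(2 7 3))^60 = (8)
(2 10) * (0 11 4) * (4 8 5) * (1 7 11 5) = (0 5 4)(1 7 11 8)(2 10) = [5, 7, 10, 3, 0, 4, 6, 11, 1, 9, 2, 8]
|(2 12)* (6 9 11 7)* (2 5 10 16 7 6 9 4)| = 10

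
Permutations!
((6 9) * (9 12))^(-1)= ((6 12 9))^(-1)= (6 9 12)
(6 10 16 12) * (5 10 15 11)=(5 10 16 12 6 15 11)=[0, 1, 2, 3, 4, 10, 15, 7, 8, 9, 16, 5, 6, 13, 14, 11, 12]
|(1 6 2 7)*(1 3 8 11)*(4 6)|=|(1 4 6 2 7 3 8 11)|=8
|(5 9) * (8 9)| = |(5 8 9)| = 3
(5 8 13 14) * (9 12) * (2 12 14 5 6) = (2 12 9 14 6)(5 8 13) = [0, 1, 12, 3, 4, 8, 2, 7, 13, 14, 10, 11, 9, 5, 6]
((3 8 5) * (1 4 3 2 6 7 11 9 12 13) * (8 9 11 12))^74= (1 7 5 3 13 6 8 4 12 2 9)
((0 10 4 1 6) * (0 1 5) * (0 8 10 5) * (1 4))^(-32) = (0 10 4 8 6 5 1)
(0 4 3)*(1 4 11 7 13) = [11, 4, 2, 0, 3, 5, 6, 13, 8, 9, 10, 7, 12, 1] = (0 11 7 13 1 4 3)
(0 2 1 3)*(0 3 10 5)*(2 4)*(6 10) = (0 4 2 1 6 10 5) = [4, 6, 1, 3, 2, 0, 10, 7, 8, 9, 5]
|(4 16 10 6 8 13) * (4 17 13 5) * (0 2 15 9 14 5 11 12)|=26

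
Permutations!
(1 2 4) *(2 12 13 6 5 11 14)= (1 12 13 6 5 11 14 2 4)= [0, 12, 4, 3, 1, 11, 5, 7, 8, 9, 10, 14, 13, 6, 2]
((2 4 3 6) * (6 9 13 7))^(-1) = ((2 4 3 9 13 7 6))^(-1) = (2 6 7 13 9 3 4)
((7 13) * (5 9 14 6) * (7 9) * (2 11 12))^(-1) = ((2 11 12)(5 7 13 9 14 6))^(-1) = (2 12 11)(5 6 14 9 13 7)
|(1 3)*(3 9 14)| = |(1 9 14 3)| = 4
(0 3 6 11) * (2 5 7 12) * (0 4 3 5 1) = (0 5 7 12 2 1)(3 6 11 4) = [5, 0, 1, 6, 3, 7, 11, 12, 8, 9, 10, 4, 2]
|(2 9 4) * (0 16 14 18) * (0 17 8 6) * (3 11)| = 42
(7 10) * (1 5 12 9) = (1 5 12 9)(7 10) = [0, 5, 2, 3, 4, 12, 6, 10, 8, 1, 7, 11, 9]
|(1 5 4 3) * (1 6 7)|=|(1 5 4 3 6 7)|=6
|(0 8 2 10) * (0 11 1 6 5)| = |(0 8 2 10 11 1 6 5)| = 8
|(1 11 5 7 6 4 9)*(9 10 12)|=9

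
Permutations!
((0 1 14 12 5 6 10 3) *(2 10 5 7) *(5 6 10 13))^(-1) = (0 3 10 5 13 2 7 12 14 1)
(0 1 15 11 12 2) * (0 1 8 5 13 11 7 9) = (0 8 5 13 11 12 2 1 15 7 9) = [8, 15, 1, 3, 4, 13, 6, 9, 5, 0, 10, 12, 2, 11, 14, 7]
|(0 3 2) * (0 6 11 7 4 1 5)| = |(0 3 2 6 11 7 4 1 5)| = 9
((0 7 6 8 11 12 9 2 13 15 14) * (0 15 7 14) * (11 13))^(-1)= ((0 14 15)(2 11 12 9)(6 8 13 7))^(-1)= (0 15 14)(2 9 12 11)(6 7 13 8)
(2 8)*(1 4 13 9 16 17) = (1 4 13 9 16 17)(2 8) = [0, 4, 8, 3, 13, 5, 6, 7, 2, 16, 10, 11, 12, 9, 14, 15, 17, 1]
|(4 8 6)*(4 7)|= |(4 8 6 7)|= 4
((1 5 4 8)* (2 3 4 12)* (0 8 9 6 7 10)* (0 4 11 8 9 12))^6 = ((0 9 6 7 10 4 12 2 3 11 8 1 5))^6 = (0 12 5 4 1 10 8 7 11 6 3 9 2)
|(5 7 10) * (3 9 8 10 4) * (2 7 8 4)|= 6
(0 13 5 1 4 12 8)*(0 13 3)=(0 3)(1 4 12 8 13 5)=[3, 4, 2, 0, 12, 1, 6, 7, 13, 9, 10, 11, 8, 5]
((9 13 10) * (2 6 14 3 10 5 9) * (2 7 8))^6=(2 8 7 10 3 14 6)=((2 6 14 3 10 7 8)(5 9 13))^6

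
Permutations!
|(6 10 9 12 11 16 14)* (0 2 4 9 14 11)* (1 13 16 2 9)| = |(0 9 12)(1 13 16 11 2 4)(6 10 14)| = 6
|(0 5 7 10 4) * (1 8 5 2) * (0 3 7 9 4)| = |(0 2 1 8 5 9 4 3 7 10)| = 10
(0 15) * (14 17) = (0 15)(14 17) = [15, 1, 2, 3, 4, 5, 6, 7, 8, 9, 10, 11, 12, 13, 17, 0, 16, 14]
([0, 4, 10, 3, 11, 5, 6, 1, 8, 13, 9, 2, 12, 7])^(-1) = [0, 7, 11, 3, 1, 5, 6, 13, 8, 10, 2, 4, 12, 9]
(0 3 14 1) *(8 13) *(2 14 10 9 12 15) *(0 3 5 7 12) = (0 5 7 12 15 2 14 1 3 10 9)(8 13) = [5, 3, 14, 10, 4, 7, 6, 12, 13, 0, 9, 11, 15, 8, 1, 2]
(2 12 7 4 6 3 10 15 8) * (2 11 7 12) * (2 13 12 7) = (2 13 12 7 4 6 3 10 15 8 11) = [0, 1, 13, 10, 6, 5, 3, 4, 11, 9, 15, 2, 7, 12, 14, 8]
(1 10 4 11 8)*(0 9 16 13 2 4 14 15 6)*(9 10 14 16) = (0 10 16 13 2 4 11 8 1 14 15 6) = [10, 14, 4, 3, 11, 5, 0, 7, 1, 9, 16, 8, 12, 2, 15, 6, 13]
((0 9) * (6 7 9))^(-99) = ((0 6 7 9))^(-99) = (0 6 7 9)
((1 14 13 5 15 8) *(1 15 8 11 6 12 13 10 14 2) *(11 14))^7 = ((1 2)(5 8 15 14 10 11 6 12 13))^7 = (1 2)(5 12 11 14 8 13 6 10 15)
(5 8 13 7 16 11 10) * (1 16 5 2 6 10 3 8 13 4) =(1 16 11 3 8 4)(2 6 10)(5 13 7) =[0, 16, 6, 8, 1, 13, 10, 5, 4, 9, 2, 3, 12, 7, 14, 15, 11]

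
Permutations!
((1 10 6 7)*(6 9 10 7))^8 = (10)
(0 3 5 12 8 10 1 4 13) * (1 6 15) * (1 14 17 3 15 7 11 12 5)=(0 15 14 17 3 1 4 13)(6 7 11 12 8 10)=[15, 4, 2, 1, 13, 5, 7, 11, 10, 9, 6, 12, 8, 0, 17, 14, 16, 3]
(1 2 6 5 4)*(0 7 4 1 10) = [7, 2, 6, 3, 10, 1, 5, 4, 8, 9, 0] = (0 7 4 10)(1 2 6 5)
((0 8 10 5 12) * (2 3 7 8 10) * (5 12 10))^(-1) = ((0 5 10 12)(2 3 7 8))^(-1) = (0 12 10 5)(2 8 7 3)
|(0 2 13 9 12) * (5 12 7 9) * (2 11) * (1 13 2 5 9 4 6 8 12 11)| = |(0 1 13 9 7 4 6 8 12)(5 11)| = 18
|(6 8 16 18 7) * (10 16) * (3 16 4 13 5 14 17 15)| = 13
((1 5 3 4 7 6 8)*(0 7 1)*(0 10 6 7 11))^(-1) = (0 11)(1 4 3 5)(6 10 8) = ((0 11)(1 5 3 4)(6 8 10))^(-1)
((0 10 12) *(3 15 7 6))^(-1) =(0 12 10)(3 6 7 15)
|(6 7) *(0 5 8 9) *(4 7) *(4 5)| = 7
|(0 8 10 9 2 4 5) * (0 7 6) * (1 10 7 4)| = |(0 8 7 6)(1 10 9 2)(4 5)| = 4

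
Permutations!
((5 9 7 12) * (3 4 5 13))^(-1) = ((3 4 5 9 7 12 13))^(-1) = (3 13 12 7 9 5 4)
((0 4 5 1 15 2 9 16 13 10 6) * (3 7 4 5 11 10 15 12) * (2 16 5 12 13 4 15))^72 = (0 3 15 4 10)(1 2 5 13 9)(6 12 7 16 11)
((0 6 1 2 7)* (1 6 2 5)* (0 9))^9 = (0 2 7 9)(1 5)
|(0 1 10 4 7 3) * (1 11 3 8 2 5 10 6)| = 6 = |(0 11 3)(1 6)(2 5 10 4 7 8)|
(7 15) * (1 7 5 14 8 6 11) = (1 7 15 5 14 8 6 11) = [0, 7, 2, 3, 4, 14, 11, 15, 6, 9, 10, 1, 12, 13, 8, 5]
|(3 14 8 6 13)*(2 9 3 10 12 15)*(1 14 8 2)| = 11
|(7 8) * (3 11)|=|(3 11)(7 8)|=2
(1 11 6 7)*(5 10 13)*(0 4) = (0 4)(1 11 6 7)(5 10 13) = [4, 11, 2, 3, 0, 10, 7, 1, 8, 9, 13, 6, 12, 5]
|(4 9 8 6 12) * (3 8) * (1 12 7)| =8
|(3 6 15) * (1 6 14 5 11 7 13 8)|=|(1 6 15 3 14 5 11 7 13 8)|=10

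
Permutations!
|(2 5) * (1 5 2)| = |(1 5)| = 2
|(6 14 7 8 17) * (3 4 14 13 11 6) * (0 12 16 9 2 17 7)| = 18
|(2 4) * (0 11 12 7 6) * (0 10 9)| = 14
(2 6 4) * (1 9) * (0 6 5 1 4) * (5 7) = [6, 9, 7, 3, 2, 1, 0, 5, 8, 4] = (0 6)(1 9 4 2 7 5)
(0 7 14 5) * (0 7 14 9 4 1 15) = (0 14 5 7 9 4 1 15) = [14, 15, 2, 3, 1, 7, 6, 9, 8, 4, 10, 11, 12, 13, 5, 0]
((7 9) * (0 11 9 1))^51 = ((0 11 9 7 1))^51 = (0 11 9 7 1)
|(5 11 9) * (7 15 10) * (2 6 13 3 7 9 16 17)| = |(2 6 13 3 7 15 10 9 5 11 16 17)| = 12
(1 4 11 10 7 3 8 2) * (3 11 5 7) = (1 4 5 7 11 10 3 8 2) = [0, 4, 1, 8, 5, 7, 6, 11, 2, 9, 3, 10]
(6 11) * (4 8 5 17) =[0, 1, 2, 3, 8, 17, 11, 7, 5, 9, 10, 6, 12, 13, 14, 15, 16, 4] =(4 8 5 17)(6 11)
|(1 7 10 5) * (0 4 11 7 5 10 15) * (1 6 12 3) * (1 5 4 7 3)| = 21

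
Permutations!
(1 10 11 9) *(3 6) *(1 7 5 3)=(1 10 11 9 7 5 3 6)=[0, 10, 2, 6, 4, 3, 1, 5, 8, 7, 11, 9]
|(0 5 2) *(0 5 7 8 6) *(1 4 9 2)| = 20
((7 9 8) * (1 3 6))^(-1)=(1 6 3)(7 8 9)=((1 3 6)(7 9 8))^(-1)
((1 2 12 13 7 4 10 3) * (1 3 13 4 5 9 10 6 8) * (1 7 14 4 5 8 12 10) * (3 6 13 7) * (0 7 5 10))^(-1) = ((0 7 8 3 6 12 10 5 9 1 2)(4 13 14))^(-1) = (0 2 1 9 5 10 12 6 3 8 7)(4 14 13)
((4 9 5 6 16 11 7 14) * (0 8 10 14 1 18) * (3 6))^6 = ((0 8 10 14 4 9 5 3 6 16 11 7 1 18))^6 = (0 5 1 4 11 10 6)(3 18 9 7 14 16 8)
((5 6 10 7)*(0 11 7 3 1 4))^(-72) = ((0 11 7 5 6 10 3 1 4))^(-72) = (11)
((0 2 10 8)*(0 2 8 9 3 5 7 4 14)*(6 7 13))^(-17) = (0 13 2 7 9 14 5 8 6 10 4 3)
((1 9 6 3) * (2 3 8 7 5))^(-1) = (1 3 2 5 7 8 6 9)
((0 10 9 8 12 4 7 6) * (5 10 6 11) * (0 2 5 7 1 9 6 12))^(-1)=(0 8 9 1 4 12)(2 6 10 5)(7 11)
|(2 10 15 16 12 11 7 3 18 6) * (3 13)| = 11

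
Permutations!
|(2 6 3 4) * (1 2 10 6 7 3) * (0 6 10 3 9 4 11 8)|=10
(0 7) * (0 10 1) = (0 7 10 1) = [7, 0, 2, 3, 4, 5, 6, 10, 8, 9, 1]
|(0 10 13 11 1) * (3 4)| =|(0 10 13 11 1)(3 4)| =10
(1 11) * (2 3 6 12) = (1 11)(2 3 6 12) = [0, 11, 3, 6, 4, 5, 12, 7, 8, 9, 10, 1, 2]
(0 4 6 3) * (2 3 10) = (0 4 6 10 2 3) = [4, 1, 3, 0, 6, 5, 10, 7, 8, 9, 2]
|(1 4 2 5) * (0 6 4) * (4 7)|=|(0 6 7 4 2 5 1)|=7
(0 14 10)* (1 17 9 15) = (0 14 10)(1 17 9 15) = [14, 17, 2, 3, 4, 5, 6, 7, 8, 15, 0, 11, 12, 13, 10, 1, 16, 9]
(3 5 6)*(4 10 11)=(3 5 6)(4 10 11)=[0, 1, 2, 5, 10, 6, 3, 7, 8, 9, 11, 4]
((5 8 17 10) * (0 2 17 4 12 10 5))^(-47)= (0 2 17 5 8 4 12 10)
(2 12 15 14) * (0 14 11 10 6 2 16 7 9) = (0 14 16 7 9)(2 12 15 11 10 6) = [14, 1, 12, 3, 4, 5, 2, 9, 8, 0, 6, 10, 15, 13, 16, 11, 7]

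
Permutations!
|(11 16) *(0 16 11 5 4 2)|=|(0 16 5 4 2)|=5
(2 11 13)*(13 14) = (2 11 14 13) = [0, 1, 11, 3, 4, 5, 6, 7, 8, 9, 10, 14, 12, 2, 13]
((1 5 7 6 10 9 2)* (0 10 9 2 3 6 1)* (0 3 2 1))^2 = ((0 10 1 5 7)(2 3 6 9))^2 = (0 1 7 10 5)(2 6)(3 9)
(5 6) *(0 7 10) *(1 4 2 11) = (0 7 10)(1 4 2 11)(5 6) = [7, 4, 11, 3, 2, 6, 5, 10, 8, 9, 0, 1]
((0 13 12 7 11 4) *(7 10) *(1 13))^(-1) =(0 4 11 7 10 12 13 1)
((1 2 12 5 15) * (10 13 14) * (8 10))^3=(1 5 2 15 12)(8 14 13 10)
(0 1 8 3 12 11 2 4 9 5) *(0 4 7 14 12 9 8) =(0 1)(2 7 14 12 11)(3 9 5 4 8) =[1, 0, 7, 9, 8, 4, 6, 14, 3, 5, 10, 2, 11, 13, 12]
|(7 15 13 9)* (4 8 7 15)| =|(4 8 7)(9 15 13)| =3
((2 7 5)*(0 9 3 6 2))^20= (0 5 7 2 6 3 9)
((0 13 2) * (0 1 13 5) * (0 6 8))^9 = (13)(0 5 6 8)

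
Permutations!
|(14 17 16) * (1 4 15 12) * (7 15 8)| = 6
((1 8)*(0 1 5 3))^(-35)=(8)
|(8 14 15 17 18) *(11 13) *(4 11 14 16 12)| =|(4 11 13 14 15 17 18 8 16 12)| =10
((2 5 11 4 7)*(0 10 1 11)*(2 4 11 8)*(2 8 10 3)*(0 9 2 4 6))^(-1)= (11)(0 6 7 4 3)(1 10)(2 9 5)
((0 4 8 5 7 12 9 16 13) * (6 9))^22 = ((0 4 8 5 7 12 6 9 16 13))^22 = (0 8 7 6 16)(4 5 12 9 13)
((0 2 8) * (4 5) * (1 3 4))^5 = (0 8 2)(1 3 4 5)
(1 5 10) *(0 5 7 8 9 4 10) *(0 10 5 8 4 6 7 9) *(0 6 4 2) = [8, 9, 0, 3, 5, 10, 7, 2, 6, 4, 1] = (0 8 6 7 2)(1 9 4 5 10)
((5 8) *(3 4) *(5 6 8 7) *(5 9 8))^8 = (5 8 7 6 9)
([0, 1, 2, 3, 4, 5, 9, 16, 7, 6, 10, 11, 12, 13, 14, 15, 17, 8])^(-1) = [0, 1, 2, 3, 4, 5, 9, 8, 17, 6, 10, 11, 12, 13, 14, 15, 7, 16]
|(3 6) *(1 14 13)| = 6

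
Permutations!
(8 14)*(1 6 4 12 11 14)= (1 6 4 12 11 14 8)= [0, 6, 2, 3, 12, 5, 4, 7, 1, 9, 10, 14, 11, 13, 8]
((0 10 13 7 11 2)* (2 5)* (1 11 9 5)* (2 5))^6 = ((0 10 13 7 9 2)(1 11))^6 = (13)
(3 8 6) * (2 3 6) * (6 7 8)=(2 3 6 7 8)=[0, 1, 3, 6, 4, 5, 7, 8, 2]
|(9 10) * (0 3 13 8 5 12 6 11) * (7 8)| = |(0 3 13 7 8 5 12 6 11)(9 10)| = 18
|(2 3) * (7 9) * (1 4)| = |(1 4)(2 3)(7 9)| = 2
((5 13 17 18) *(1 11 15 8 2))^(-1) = (1 2 8 15 11)(5 18 17 13)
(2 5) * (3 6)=(2 5)(3 6)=[0, 1, 5, 6, 4, 2, 3]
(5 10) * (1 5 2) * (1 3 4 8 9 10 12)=(1 5 12)(2 3 4 8 9 10)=[0, 5, 3, 4, 8, 12, 6, 7, 9, 10, 2, 11, 1]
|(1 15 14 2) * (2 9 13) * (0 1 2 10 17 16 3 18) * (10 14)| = |(0 1 15 10 17 16 3 18)(9 13 14)| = 24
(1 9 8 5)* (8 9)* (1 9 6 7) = (1 8 5 9 6 7) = [0, 8, 2, 3, 4, 9, 7, 1, 5, 6]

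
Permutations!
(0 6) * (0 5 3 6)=[0, 1, 2, 6, 4, 3, 5]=(3 6 5)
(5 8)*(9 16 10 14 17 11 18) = (5 8)(9 16 10 14 17 11 18) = [0, 1, 2, 3, 4, 8, 6, 7, 5, 16, 14, 18, 12, 13, 17, 15, 10, 11, 9]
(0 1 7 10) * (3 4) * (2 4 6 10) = (0 1 7 2 4 3 6 10) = [1, 7, 4, 6, 3, 5, 10, 2, 8, 9, 0]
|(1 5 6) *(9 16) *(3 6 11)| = 10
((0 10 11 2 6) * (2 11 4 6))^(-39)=((11)(0 10 4 6))^(-39)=(11)(0 10 4 6)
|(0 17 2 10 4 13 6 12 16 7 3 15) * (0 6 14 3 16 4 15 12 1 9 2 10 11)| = |(0 17 10 15 6 1 9 2 11)(3 12 4 13 14)(7 16)| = 90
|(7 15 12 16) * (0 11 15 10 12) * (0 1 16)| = |(0 11 15 1 16 7 10 12)| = 8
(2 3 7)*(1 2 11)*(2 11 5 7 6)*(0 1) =(0 1 11)(2 3 6)(5 7) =[1, 11, 3, 6, 4, 7, 2, 5, 8, 9, 10, 0]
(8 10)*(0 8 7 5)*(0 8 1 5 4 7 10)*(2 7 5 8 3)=[1, 8, 7, 2, 5, 3, 6, 4, 0, 9, 10]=(10)(0 1 8)(2 7 4 5 3)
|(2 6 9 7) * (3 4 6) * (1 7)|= |(1 7 2 3 4 6 9)|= 7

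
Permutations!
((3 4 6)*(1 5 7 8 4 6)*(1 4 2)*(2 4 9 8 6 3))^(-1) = ((1 5 7 6 2)(4 9 8))^(-1) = (1 2 6 7 5)(4 8 9)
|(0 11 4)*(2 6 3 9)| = 12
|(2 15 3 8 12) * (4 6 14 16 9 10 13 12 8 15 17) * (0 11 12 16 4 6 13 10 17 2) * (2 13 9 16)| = 30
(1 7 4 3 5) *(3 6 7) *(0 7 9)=(0 7 4 6 9)(1 3 5)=[7, 3, 2, 5, 6, 1, 9, 4, 8, 0]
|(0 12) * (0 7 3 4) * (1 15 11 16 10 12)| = 10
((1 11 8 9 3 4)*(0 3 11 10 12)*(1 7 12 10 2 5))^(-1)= (0 12 7 4 3)(1 5 2)(8 11 9)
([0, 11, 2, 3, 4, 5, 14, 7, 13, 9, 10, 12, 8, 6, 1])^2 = [0, 12, 2, 3, 4, 5, 1, 7, 6, 9, 10, 8, 13, 14, 11]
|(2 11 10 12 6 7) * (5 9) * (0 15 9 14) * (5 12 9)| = |(0 15 5 14)(2 11 10 9 12 6 7)| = 28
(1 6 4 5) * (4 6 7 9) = (1 7 9 4 5) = [0, 7, 2, 3, 5, 1, 6, 9, 8, 4]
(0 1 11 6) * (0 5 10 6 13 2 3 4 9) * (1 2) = [2, 11, 3, 4, 9, 10, 5, 7, 8, 0, 6, 13, 12, 1] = (0 2 3 4 9)(1 11 13)(5 10 6)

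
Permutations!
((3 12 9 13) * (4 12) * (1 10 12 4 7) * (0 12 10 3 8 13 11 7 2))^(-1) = ((0 12 9 11 7 1 3 2)(8 13))^(-1) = (0 2 3 1 7 11 9 12)(8 13)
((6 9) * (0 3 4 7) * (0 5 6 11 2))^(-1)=(0 2 11 9 6 5 7 4 3)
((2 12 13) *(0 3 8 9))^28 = (2 12 13)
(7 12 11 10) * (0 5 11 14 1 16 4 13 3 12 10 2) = [5, 16, 0, 12, 13, 11, 6, 10, 8, 9, 7, 2, 14, 3, 1, 15, 4] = (0 5 11 2)(1 16 4 13 3 12 14)(7 10)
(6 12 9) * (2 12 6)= [0, 1, 12, 3, 4, 5, 6, 7, 8, 2, 10, 11, 9]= (2 12 9)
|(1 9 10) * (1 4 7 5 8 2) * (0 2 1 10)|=9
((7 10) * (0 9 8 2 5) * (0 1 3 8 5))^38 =(10)(0 1 2 5 8 9 3)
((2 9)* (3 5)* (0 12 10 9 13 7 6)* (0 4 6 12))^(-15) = ((2 13 7 12 10 9)(3 5)(4 6))^(-15) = (2 12)(3 5)(4 6)(7 9)(10 13)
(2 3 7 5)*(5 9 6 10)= [0, 1, 3, 7, 4, 2, 10, 9, 8, 6, 5]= (2 3 7 9 6 10 5)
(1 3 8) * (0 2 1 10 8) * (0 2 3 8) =(0 3 2 1 8 10) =[3, 8, 1, 2, 4, 5, 6, 7, 10, 9, 0]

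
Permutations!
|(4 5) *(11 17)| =|(4 5)(11 17)| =2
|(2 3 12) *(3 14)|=|(2 14 3 12)|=4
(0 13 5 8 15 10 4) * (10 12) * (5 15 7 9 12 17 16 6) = [13, 1, 2, 3, 0, 8, 5, 9, 7, 12, 4, 11, 10, 15, 14, 17, 6, 16] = (0 13 15 17 16 6 5 8 7 9 12 10 4)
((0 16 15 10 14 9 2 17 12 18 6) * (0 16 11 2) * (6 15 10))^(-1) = (0 9 14 10 16 6 15 18 12 17 2 11)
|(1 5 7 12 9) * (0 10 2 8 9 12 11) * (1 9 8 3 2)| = |(12)(0 10 1 5 7 11)(2 3)| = 6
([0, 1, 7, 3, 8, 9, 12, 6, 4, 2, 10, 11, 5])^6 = (12)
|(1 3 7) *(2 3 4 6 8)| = |(1 4 6 8 2 3 7)| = 7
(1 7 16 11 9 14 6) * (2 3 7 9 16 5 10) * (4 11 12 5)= (1 9 14 6)(2 3 7 4 11 16 12 5 10)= [0, 9, 3, 7, 11, 10, 1, 4, 8, 14, 2, 16, 5, 13, 6, 15, 12]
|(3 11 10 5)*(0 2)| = 4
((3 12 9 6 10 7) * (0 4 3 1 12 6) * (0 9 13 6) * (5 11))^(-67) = ((0 4 3)(1 12 13 6 10 7)(5 11))^(-67) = (0 3 4)(1 7 10 6 13 12)(5 11)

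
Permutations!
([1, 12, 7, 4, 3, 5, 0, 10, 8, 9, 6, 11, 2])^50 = (0 1 12 2 7 10 6)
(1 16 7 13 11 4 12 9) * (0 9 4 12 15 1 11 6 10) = (0 9 11 12 4 15 1 16 7 13 6 10) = [9, 16, 2, 3, 15, 5, 10, 13, 8, 11, 0, 12, 4, 6, 14, 1, 7]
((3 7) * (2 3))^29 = (2 7 3)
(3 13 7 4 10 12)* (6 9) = (3 13 7 4 10 12)(6 9) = [0, 1, 2, 13, 10, 5, 9, 4, 8, 6, 12, 11, 3, 7]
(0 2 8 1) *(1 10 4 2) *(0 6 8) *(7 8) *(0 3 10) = (0 1 6 7 8)(2 3 10 4) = [1, 6, 3, 10, 2, 5, 7, 8, 0, 9, 4]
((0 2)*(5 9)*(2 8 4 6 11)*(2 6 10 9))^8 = (11)(0 8 4 10 9 5 2) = ((0 8 4 10 9 5 2)(6 11))^8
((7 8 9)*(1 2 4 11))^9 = (1 2 4 11)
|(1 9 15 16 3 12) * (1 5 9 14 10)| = 6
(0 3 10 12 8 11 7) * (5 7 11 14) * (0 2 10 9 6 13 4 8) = (0 3 9 6 13 4 8 14 5 7 2 10 12) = [3, 1, 10, 9, 8, 7, 13, 2, 14, 6, 12, 11, 0, 4, 5]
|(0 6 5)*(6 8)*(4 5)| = |(0 8 6 4 5)| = 5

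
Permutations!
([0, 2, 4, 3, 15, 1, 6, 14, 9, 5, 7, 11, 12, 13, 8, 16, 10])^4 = [0, 16, 10, 3, 7, 15, 6, 5, 2, 4, 9, 11, 12, 13, 1, 14, 8]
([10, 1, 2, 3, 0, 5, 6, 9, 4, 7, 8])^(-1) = (0 4 8 10)(7 9)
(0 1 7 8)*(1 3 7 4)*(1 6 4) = (0 3 7 8)(4 6) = [3, 1, 2, 7, 6, 5, 4, 8, 0]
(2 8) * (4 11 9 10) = [0, 1, 8, 3, 11, 5, 6, 7, 2, 10, 4, 9] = (2 8)(4 11 9 10)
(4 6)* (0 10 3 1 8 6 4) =(0 10 3 1 8 6) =[10, 8, 2, 1, 4, 5, 0, 7, 6, 9, 3]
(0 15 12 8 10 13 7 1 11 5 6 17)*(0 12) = (0 15)(1 11 5 6 17 12 8 10 13 7) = [15, 11, 2, 3, 4, 6, 17, 1, 10, 9, 13, 5, 8, 7, 14, 0, 16, 12]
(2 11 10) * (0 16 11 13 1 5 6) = [16, 5, 13, 3, 4, 6, 0, 7, 8, 9, 2, 10, 12, 1, 14, 15, 11] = (0 16 11 10 2 13 1 5 6)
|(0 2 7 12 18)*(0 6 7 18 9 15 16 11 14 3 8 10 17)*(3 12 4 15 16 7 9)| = 39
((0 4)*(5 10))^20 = ((0 4)(5 10))^20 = (10)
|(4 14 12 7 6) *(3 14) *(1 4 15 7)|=|(1 4 3 14 12)(6 15 7)|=15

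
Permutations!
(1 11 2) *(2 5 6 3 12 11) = (1 2)(3 12 11 5 6) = [0, 2, 1, 12, 4, 6, 3, 7, 8, 9, 10, 5, 11]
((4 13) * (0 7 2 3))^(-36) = (13)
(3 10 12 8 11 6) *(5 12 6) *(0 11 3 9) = (0 11 5 12 8 3 10 6 9) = [11, 1, 2, 10, 4, 12, 9, 7, 3, 0, 6, 5, 8]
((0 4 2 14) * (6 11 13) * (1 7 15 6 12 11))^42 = ((0 4 2 14)(1 7 15 6)(11 13 12))^42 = (0 2)(1 15)(4 14)(6 7)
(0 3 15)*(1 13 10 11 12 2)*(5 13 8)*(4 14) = (0 3 15)(1 8 5 13 10 11 12 2)(4 14) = [3, 8, 1, 15, 14, 13, 6, 7, 5, 9, 11, 12, 2, 10, 4, 0]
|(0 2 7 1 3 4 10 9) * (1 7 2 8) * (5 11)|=14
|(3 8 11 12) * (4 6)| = 4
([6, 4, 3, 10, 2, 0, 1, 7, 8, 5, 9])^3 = [4, 3, 9, 5, 10, 1, 2, 7, 8, 6, 0]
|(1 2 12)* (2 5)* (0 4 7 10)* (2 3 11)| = |(0 4 7 10)(1 5 3 11 2 12)| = 12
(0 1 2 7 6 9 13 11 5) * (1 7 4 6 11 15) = (0 7 11 5)(1 2 4 6 9 13 15) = [7, 2, 4, 3, 6, 0, 9, 11, 8, 13, 10, 5, 12, 15, 14, 1]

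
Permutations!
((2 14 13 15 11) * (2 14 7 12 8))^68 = (15) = ((2 7 12 8)(11 14 13 15))^68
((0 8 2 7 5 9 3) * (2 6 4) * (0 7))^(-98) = (0 6 2 8 4)(3 5)(7 9)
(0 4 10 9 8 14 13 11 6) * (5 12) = (0 4 10 9 8 14 13 11 6)(5 12) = [4, 1, 2, 3, 10, 12, 0, 7, 14, 8, 9, 6, 5, 11, 13]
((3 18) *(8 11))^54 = (18)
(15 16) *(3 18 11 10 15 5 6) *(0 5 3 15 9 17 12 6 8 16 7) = (0 5 8 16 3 18 11 10 9 17 12 6 15 7) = [5, 1, 2, 18, 4, 8, 15, 0, 16, 17, 9, 10, 6, 13, 14, 7, 3, 12, 11]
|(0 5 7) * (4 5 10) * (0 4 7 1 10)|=|(1 10 7 4 5)|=5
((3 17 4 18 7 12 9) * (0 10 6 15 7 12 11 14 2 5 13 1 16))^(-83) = (0 10 6 15 7 11 14 2 5 13 1 16)(3 17 4 18 12 9)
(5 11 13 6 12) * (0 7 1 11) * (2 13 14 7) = (0 2 13 6 12 5)(1 11 14 7) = [2, 11, 13, 3, 4, 0, 12, 1, 8, 9, 10, 14, 5, 6, 7]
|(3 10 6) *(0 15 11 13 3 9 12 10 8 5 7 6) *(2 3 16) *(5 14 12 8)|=|(0 15 11 13 16 2 3 5 7 6 9 8 14 12 10)|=15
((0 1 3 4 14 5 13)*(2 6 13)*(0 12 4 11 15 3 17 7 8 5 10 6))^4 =(0 8 1 5 17 2 7)(3 11 15)(4 13 10)(6 14 12)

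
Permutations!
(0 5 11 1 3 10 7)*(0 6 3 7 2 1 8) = (0 5 11 8)(1 7 6 3 10 2) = [5, 7, 1, 10, 4, 11, 3, 6, 0, 9, 2, 8]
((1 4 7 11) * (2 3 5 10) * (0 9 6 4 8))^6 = (0 1 7 6)(2 5)(3 10)(4 9 8 11)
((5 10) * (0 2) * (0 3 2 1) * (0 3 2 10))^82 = (0 3 5 1 10)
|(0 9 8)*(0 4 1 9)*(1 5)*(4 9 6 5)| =6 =|(1 6 5)(8 9)|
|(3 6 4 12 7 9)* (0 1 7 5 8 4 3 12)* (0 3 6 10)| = |(0 1 7 9 12 5 8 4 3 10)| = 10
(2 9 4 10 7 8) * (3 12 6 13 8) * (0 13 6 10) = (0 13 8 2 9 4)(3 12 10 7) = [13, 1, 9, 12, 0, 5, 6, 3, 2, 4, 7, 11, 10, 8]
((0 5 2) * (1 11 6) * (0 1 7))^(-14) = (11)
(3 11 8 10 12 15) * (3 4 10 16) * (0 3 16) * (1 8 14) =(16)(0 3 11 14 1 8)(4 10 12 15) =[3, 8, 2, 11, 10, 5, 6, 7, 0, 9, 12, 14, 15, 13, 1, 4, 16]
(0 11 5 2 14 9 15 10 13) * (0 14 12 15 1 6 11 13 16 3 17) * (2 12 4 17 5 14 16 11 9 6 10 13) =(0 2 4 17)(1 10 11 14 6 9)(3 5 12 15 13 16) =[2, 10, 4, 5, 17, 12, 9, 7, 8, 1, 11, 14, 15, 16, 6, 13, 3, 0]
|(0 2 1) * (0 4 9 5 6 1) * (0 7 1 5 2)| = |(1 4 9 2 7)(5 6)| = 10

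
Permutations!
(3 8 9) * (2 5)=[0, 1, 5, 8, 4, 2, 6, 7, 9, 3]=(2 5)(3 8 9)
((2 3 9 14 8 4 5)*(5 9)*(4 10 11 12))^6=((2 3 5)(4 9 14 8 10 11 12))^6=(4 12 11 10 8 14 9)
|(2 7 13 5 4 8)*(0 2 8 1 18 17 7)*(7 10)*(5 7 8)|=|(0 2)(1 18 17 10 8 5 4)(7 13)|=14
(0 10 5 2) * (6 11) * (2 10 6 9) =(0 6 11 9 2)(5 10) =[6, 1, 0, 3, 4, 10, 11, 7, 8, 2, 5, 9]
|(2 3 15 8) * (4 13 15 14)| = |(2 3 14 4 13 15 8)| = 7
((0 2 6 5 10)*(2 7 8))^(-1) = ((0 7 8 2 6 5 10))^(-1) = (0 10 5 6 2 8 7)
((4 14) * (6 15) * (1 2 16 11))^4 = (16)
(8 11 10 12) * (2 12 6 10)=[0, 1, 12, 3, 4, 5, 10, 7, 11, 9, 6, 2, 8]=(2 12 8 11)(6 10)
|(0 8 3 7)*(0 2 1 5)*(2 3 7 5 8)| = |(0 2 1 8 7 3 5)| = 7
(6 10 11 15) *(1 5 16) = [0, 5, 2, 3, 4, 16, 10, 7, 8, 9, 11, 15, 12, 13, 14, 6, 1] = (1 5 16)(6 10 11 15)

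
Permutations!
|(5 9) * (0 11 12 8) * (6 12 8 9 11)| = 7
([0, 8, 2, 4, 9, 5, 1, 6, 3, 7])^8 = [0, 8, 2, 4, 9, 5, 1, 6, 3, 7]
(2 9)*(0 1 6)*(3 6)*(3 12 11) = (0 1 12 11 3 6)(2 9) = [1, 12, 9, 6, 4, 5, 0, 7, 8, 2, 10, 3, 11]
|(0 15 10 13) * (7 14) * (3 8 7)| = |(0 15 10 13)(3 8 7 14)| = 4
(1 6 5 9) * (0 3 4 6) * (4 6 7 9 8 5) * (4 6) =(0 3 4 7 9 1)(5 8) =[3, 0, 2, 4, 7, 8, 6, 9, 5, 1]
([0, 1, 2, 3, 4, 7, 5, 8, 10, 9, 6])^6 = (5 7 8 10 6)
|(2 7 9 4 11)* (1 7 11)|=|(1 7 9 4)(2 11)|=4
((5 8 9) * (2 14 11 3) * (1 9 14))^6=(1 3 14 5)(2 11 8 9)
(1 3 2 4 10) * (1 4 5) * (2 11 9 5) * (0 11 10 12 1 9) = (0 11)(1 3 10 4 12)(5 9) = [11, 3, 2, 10, 12, 9, 6, 7, 8, 5, 4, 0, 1]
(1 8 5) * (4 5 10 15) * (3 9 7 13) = (1 8 10 15 4 5)(3 9 7 13) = [0, 8, 2, 9, 5, 1, 6, 13, 10, 7, 15, 11, 12, 3, 14, 4]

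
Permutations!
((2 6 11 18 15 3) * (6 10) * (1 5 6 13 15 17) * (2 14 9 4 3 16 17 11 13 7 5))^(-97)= ((1 2 10 7 5 6 13 15 16 17)(3 14 9 4)(11 18))^(-97)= (1 7 13 17 10 6 16 2 5 15)(3 4 9 14)(11 18)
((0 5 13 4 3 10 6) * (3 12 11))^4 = ((0 5 13 4 12 11 3 10 6))^4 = (0 12 6 4 10 13 3 5 11)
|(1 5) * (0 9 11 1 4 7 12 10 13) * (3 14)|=10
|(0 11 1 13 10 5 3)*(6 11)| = |(0 6 11 1 13 10 5 3)| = 8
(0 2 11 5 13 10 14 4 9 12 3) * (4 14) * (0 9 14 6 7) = [2, 1, 11, 9, 14, 13, 7, 0, 8, 12, 4, 5, 3, 10, 6] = (0 2 11 5 13 10 4 14 6 7)(3 9 12)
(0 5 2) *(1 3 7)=(0 5 2)(1 3 7)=[5, 3, 0, 7, 4, 2, 6, 1]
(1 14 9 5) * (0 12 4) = (0 12 4)(1 14 9 5) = [12, 14, 2, 3, 0, 1, 6, 7, 8, 5, 10, 11, 4, 13, 9]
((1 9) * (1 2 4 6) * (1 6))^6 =(1 2)(4 9)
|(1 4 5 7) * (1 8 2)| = 6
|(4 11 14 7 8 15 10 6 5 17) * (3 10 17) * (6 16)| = |(3 10 16 6 5)(4 11 14 7 8 15 17)| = 35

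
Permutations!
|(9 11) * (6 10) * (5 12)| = |(5 12)(6 10)(9 11)| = 2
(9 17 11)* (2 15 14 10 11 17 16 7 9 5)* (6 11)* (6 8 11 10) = [0, 1, 15, 3, 4, 2, 10, 9, 11, 16, 8, 5, 12, 13, 6, 14, 7, 17] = (17)(2 15 14 6 10 8 11 5)(7 9 16)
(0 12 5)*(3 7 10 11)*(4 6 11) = (0 12 5)(3 7 10 4 6 11) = [12, 1, 2, 7, 6, 0, 11, 10, 8, 9, 4, 3, 5]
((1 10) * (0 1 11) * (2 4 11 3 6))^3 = ((0 1 10 3 6 2 4 11))^3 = (0 3 4 1 6 11 10 2)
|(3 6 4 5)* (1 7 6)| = |(1 7 6 4 5 3)| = 6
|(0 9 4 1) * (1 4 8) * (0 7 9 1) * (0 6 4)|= 7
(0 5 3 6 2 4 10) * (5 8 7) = (0 8 7 5 3 6 2 4 10) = [8, 1, 4, 6, 10, 3, 2, 5, 7, 9, 0]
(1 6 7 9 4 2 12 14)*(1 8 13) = (1 6 7 9 4 2 12 14 8 13) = [0, 6, 12, 3, 2, 5, 7, 9, 13, 4, 10, 11, 14, 1, 8]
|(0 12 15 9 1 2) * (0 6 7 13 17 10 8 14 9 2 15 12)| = 11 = |(1 15 2 6 7 13 17 10 8 14 9)|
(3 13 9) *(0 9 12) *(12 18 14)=(0 9 3 13 18 14 12)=[9, 1, 2, 13, 4, 5, 6, 7, 8, 3, 10, 11, 0, 18, 12, 15, 16, 17, 14]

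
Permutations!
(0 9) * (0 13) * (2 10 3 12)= (0 9 13)(2 10 3 12)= [9, 1, 10, 12, 4, 5, 6, 7, 8, 13, 3, 11, 2, 0]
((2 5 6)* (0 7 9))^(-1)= (0 9 7)(2 6 5)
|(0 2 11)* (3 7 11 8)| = 6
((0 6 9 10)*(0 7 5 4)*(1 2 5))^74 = (0 9 7 2 4 6 10 1 5)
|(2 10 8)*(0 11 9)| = 3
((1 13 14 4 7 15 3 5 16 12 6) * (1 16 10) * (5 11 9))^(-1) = (1 10 5 9 11 3 15 7 4 14 13)(6 12 16)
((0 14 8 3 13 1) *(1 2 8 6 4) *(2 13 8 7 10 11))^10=((0 14 6 4 1)(2 7 10 11)(3 8))^10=(14)(2 10)(7 11)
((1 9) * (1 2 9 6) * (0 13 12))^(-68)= ((0 13 12)(1 6)(2 9))^(-68)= (0 13 12)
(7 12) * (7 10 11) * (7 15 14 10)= [0, 1, 2, 3, 4, 5, 6, 12, 8, 9, 11, 15, 7, 13, 10, 14]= (7 12)(10 11 15 14)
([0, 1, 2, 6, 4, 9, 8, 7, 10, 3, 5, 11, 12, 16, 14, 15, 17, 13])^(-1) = (3 9 5 10 8 6)(13 17 16)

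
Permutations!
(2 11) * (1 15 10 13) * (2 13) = (1 15 10 2 11 13) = [0, 15, 11, 3, 4, 5, 6, 7, 8, 9, 2, 13, 12, 1, 14, 10]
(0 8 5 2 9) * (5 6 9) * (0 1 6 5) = (0 8 5 2)(1 6 9) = [8, 6, 0, 3, 4, 2, 9, 7, 5, 1]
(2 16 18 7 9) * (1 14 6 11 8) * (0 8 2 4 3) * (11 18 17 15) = [8, 14, 16, 0, 3, 5, 18, 9, 1, 4, 10, 2, 12, 13, 6, 11, 17, 15, 7] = (0 8 1 14 6 18 7 9 4 3)(2 16 17 15 11)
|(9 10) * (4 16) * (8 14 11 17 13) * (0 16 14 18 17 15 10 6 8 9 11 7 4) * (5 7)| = 12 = |(0 16)(4 14 5 7)(6 8 18 17 13 9)(10 11 15)|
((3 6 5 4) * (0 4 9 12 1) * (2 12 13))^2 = (0 3 5 13 12)(1 4 6 9 2)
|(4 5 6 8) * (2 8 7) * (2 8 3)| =|(2 3)(4 5 6 7 8)| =10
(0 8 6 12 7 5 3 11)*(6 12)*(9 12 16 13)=(0 8 16 13 9 12 7 5 3 11)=[8, 1, 2, 11, 4, 3, 6, 5, 16, 12, 10, 0, 7, 9, 14, 15, 13]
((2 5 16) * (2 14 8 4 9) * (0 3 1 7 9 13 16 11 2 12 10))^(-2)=((0 3 1 7 9 12 10)(2 5 11)(4 13 16 14 8))^(-2)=(0 12 7 3 10 9 1)(2 5 11)(4 14 13 8 16)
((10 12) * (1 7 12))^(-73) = (1 10 12 7)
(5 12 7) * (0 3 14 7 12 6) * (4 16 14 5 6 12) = [3, 1, 2, 5, 16, 12, 0, 6, 8, 9, 10, 11, 4, 13, 7, 15, 14] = (0 3 5 12 4 16 14 7 6)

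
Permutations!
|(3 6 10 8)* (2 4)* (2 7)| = |(2 4 7)(3 6 10 8)| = 12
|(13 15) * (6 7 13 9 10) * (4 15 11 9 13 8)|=|(4 15 13 11 9 10 6 7 8)|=9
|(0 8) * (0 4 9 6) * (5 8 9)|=|(0 9 6)(4 5 8)|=3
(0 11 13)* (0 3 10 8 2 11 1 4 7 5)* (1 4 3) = (0 4 7 5)(1 3 10 8 2 11 13) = [4, 3, 11, 10, 7, 0, 6, 5, 2, 9, 8, 13, 12, 1]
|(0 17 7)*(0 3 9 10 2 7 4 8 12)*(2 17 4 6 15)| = |(0 4 8 12)(2 7 3 9 10 17 6 15)| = 8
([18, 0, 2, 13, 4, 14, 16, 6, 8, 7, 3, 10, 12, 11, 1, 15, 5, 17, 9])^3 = (0 7 5)(1 9 16)(3 10 11 13)(6 14 18)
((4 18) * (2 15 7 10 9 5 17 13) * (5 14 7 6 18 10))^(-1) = ((2 15 6 18 4 10 9 14 7 5 17 13))^(-1) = (2 13 17 5 7 14 9 10 4 18 6 15)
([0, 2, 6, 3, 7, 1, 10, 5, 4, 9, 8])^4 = [0, 8, 4, 3, 2, 10, 7, 6, 1, 9, 5]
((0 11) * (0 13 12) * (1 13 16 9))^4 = ((0 11 16 9 1 13 12))^4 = (0 1 11 13 16 12 9)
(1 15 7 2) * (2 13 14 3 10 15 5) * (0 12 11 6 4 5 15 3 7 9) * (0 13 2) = (0 12 11 6 4 5)(1 15 9 13 14 7 2)(3 10) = [12, 15, 1, 10, 5, 0, 4, 2, 8, 13, 3, 6, 11, 14, 7, 9]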